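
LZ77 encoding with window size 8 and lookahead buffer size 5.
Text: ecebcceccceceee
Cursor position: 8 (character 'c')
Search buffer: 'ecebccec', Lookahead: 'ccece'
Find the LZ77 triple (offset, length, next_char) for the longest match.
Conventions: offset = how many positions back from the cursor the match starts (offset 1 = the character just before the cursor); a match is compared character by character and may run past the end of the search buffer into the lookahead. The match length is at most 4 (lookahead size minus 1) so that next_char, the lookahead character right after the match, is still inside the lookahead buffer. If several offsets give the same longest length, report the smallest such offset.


Try each offset into the search buffer:
  offset=1 (pos 7, char 'c'): match length 2
  offset=2 (pos 6, char 'e'): match length 0
  offset=3 (pos 5, char 'c'): match length 1
  offset=4 (pos 4, char 'c'): match length 4
  offset=5 (pos 3, char 'b'): match length 0
  offset=6 (pos 2, char 'e'): match length 0
  offset=7 (pos 1, char 'c'): match length 1
  offset=8 (pos 0, char 'e'): match length 0
Longest match has length 4 at offset 4.
next_char = character at position 8 + 4 = 12 -> 'e'

Best match: offset=4, length=4 (matching 'ccec' starting at position 4)
LZ77 triple: (4, 4, 'e')


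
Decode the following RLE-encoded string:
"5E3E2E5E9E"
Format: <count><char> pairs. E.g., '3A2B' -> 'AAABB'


Expanding each <count><char> pair:
  5E -> 'EEEEE'
  3E -> 'EEE'
  2E -> 'EE'
  5E -> 'EEEEE'
  9E -> 'EEEEEEEEE'

Decoded = EEEEEEEEEEEEEEEEEEEEEEEE


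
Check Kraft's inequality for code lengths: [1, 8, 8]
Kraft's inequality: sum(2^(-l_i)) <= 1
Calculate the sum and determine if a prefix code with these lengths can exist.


Sum = 2^(-1) + 2^(-8) + 2^(-8)
    = 0.5 + 0.00390625 + 0.00390625
    = 130/256 = 0.5078125
Since 0.5078125 <= 1, Kraft's inequality IS satisfied.
A prefix code with these lengths CAN exist.

Kraft sum = 0.5078125. Satisfied.


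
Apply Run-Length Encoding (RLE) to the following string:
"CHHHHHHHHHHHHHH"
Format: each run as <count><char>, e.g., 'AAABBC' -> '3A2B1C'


Scanning runs left to right:
  i=0: run of 'C' x 1 -> '1C'
  i=1: run of 'H' x 14 -> '14H'

RLE = 1C14H


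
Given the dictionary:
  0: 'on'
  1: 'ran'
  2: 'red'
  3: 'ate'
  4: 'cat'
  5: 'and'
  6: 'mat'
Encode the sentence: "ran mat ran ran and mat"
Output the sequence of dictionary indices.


Look up each word in the dictionary:
  'ran' -> 1
  'mat' -> 6
  'ran' -> 1
  'ran' -> 1
  'and' -> 5
  'mat' -> 6

Encoded: [1, 6, 1, 1, 5, 6]


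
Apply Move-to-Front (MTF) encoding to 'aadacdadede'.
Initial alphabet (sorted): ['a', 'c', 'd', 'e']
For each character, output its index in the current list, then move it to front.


MTF encoding:
'a': index 0 in ['a', 'c', 'd', 'e'] -> ['a', 'c', 'd', 'e']
'a': index 0 in ['a', 'c', 'd', 'e'] -> ['a', 'c', 'd', 'e']
'd': index 2 in ['a', 'c', 'd', 'e'] -> ['d', 'a', 'c', 'e']
'a': index 1 in ['d', 'a', 'c', 'e'] -> ['a', 'd', 'c', 'e']
'c': index 2 in ['a', 'd', 'c', 'e'] -> ['c', 'a', 'd', 'e']
'd': index 2 in ['c', 'a', 'd', 'e'] -> ['d', 'c', 'a', 'e']
'a': index 2 in ['d', 'c', 'a', 'e'] -> ['a', 'd', 'c', 'e']
'd': index 1 in ['a', 'd', 'c', 'e'] -> ['d', 'a', 'c', 'e']
'e': index 3 in ['d', 'a', 'c', 'e'] -> ['e', 'd', 'a', 'c']
'd': index 1 in ['e', 'd', 'a', 'c'] -> ['d', 'e', 'a', 'c']
'e': index 1 in ['d', 'e', 'a', 'c'] -> ['e', 'd', 'a', 'c']


Output: [0, 0, 2, 1, 2, 2, 2, 1, 3, 1, 1]


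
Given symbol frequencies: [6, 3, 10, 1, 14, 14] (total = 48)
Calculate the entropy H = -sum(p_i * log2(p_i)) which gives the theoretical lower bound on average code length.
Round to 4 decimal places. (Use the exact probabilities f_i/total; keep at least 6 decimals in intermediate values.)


Per-symbol terms -p_i * log2(p_i) with p_i = f_i/48:
  p = 6/48 = 0.125000: log2(p) = -3.000000, -p*log2(p) = 0.375000
  p = 3/48 = 0.062500: log2(p) = -4.000000, -p*log2(p) = 0.250000
  p = 10/48 = 0.208333: log2(p) = -2.263034, -p*log2(p) = 0.471466
  p = 1/48 = 0.020833: log2(p) = -5.584963, -p*log2(p) = 0.116353
  p = 14/48 = 0.291667: log2(p) = -1.777608, -p*log2(p) = 0.518469
  p = 14/48 = 0.291667: log2(p) = -1.777608, -p*log2(p) = 0.518469
H = 0.375000 + 0.250000 + 0.471466 + 0.116353 + 0.518469 + 0.518469 = 2.249757

H = 2.2498 bits/symbol


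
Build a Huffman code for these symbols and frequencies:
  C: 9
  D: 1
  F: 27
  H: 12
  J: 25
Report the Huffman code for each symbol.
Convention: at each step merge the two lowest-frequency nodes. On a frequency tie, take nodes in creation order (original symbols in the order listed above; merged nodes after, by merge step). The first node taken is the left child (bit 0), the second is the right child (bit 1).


Huffman tree construction:
Step 1: Merge D(1) + C(9) = 10
Step 2: Merge (D+C)(10) + H(12) = 22
Step 3: Merge ((D+C)+H)(22) + J(25) = 47
Step 4: Merge F(27) + (((D+C)+H)+J)(47) = 74
Read each symbol's code off the tree from the root (left child = 0, right child = 1).

Codes:
  C: 1001 (length 4)
  D: 1000 (length 4)
  F: 0 (length 1)
  H: 101 (length 3)
  J: 11 (length 2)
Average code length: 153/74 = 2.0676 bits/symbol


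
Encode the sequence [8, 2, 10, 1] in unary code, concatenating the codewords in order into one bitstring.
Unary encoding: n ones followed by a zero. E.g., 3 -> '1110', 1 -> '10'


Encode each number as n ones followed by a terminating 0:
  8 -> 111111110 (9 bits)
  2 -> 110 (3 bits)
  10 -> 11111111110 (11 bits)
  1 -> 10 (2 bits)
Total length = 9 + 3 + 11 + 2 = 25 bits.

Unary([8, 2, 10, 1]) = 1111111101101111111111010 (25 bits)


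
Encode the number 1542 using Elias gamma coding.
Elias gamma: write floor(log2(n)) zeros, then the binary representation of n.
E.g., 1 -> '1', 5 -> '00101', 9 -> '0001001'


num_bits = floor(log2(1542)) + 1 = 11
leading_zeros = num_bits - 1 = 10
binary(1542) = 11000000110

Elias gamma(1542) = '0000000000' + '11000000110' = 000000000011000000110 (21 bits)


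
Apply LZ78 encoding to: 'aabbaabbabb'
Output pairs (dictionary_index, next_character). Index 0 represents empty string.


LZ78 encoding steps:
Dictionary: {0: ''}
Step 1: w='' (idx 0), next='a' -> output (0, 'a'), add 'a' as idx 1
Step 2: w='a' (idx 1), next='b' -> output (1, 'b'), add 'ab' as idx 2
Step 3: w='' (idx 0), next='b' -> output (0, 'b'), add 'b' as idx 3
Step 4: w='a' (idx 1), next='a' -> output (1, 'a'), add 'aa' as idx 4
Step 5: w='b' (idx 3), next='b' -> output (3, 'b'), add 'bb' as idx 5
Step 6: w='ab' (idx 2), next='b' -> output (2, 'b'), add 'abb' as idx 6


Encoded: [(0, 'a'), (1, 'b'), (0, 'b'), (1, 'a'), (3, 'b'), (2, 'b')]


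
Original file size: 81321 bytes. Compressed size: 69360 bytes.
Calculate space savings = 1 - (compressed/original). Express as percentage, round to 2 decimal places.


ratio = compressed/original = 69360/81321 = 0.852916
savings = 1 - ratio = 1 - 0.852916 = 0.147084
as a percentage: 0.147084 * 100 = 14.71%

Space savings = 1 - 69360/81321 = 14.71%


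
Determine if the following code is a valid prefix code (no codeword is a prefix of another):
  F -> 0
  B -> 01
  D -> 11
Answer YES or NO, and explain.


Checking each pair (does one codeword prefix another?):
  F='0' vs B='01': prefix -- VIOLATION

NO -- this is NOT a valid prefix code. F (0) is a prefix of B (01).


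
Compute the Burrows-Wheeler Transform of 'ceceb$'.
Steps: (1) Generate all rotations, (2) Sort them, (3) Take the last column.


Rotations (sorted):
  0: $ceceb -> last char: b
  1: b$cece -> last char: e
  2: ceb$ce -> last char: e
  3: ceceb$ -> last char: $
  4: eb$cec -> last char: c
  5: eceb$c -> last char: c


BWT = bee$cc


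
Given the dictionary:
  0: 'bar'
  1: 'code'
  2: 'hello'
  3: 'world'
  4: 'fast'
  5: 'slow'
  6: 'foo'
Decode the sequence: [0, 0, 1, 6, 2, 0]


Look up each index in the dictionary:
  0 -> 'bar'
  0 -> 'bar'
  1 -> 'code'
  6 -> 'foo'
  2 -> 'hello'
  0 -> 'bar'

Decoded: "bar bar code foo hello bar"


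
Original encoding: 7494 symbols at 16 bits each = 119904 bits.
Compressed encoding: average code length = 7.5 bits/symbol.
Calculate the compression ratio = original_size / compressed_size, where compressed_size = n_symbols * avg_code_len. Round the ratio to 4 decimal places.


original_size = n_symbols * orig_bits = 7494 * 16 = 119904 bits
compressed_size = n_symbols * avg_code_len = 7494 * 7.5 = 56205.0 bits
ratio = original_size / compressed_size = 119904 / 56205.0 = 2.1333

Compression ratio = 2.1333


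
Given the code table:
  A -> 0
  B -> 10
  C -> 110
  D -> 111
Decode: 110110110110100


Decoding:
110 -> C
110 -> C
110 -> C
110 -> C
10 -> B
0 -> A


Result: CCCCBA


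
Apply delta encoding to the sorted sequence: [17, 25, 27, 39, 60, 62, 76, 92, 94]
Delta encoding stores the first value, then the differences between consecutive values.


First value: 17
Deltas:
  25 - 17 = 8
  27 - 25 = 2
  39 - 27 = 12
  60 - 39 = 21
  62 - 60 = 2
  76 - 62 = 14
  92 - 76 = 16
  94 - 92 = 2


Delta encoded: [17, 8, 2, 12, 21, 2, 14, 16, 2]


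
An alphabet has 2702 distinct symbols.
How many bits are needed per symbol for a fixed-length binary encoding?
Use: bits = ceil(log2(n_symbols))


log2(2702) = 11.3998
Bracket: 2^11 = 2048 < 2702 <= 2^12 = 4096
So ceil(log2(2702)) = 12

bits = ceil(log2(2702)) = ceil(11.3998) = 12 bits


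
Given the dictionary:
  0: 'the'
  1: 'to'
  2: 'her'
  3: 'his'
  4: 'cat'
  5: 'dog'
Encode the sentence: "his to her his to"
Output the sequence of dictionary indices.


Look up each word in the dictionary:
  'his' -> 3
  'to' -> 1
  'her' -> 2
  'his' -> 3
  'to' -> 1

Encoded: [3, 1, 2, 3, 1]


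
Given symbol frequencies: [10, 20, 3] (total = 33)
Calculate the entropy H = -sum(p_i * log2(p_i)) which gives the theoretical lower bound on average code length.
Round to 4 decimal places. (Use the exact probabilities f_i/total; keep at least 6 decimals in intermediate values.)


Per-symbol terms -p_i * log2(p_i) with p_i = f_i/33:
  p = 10/33 = 0.303030: log2(p) = -1.722466, -p*log2(p) = 0.521959
  p = 20/33 = 0.606061: log2(p) = -0.722466, -p*log2(p) = 0.437858
  p = 3/33 = 0.090909: log2(p) = -3.459432, -p*log2(p) = 0.314494
H = 0.521959 + 0.437858 + 0.314494 = 1.274311

H = 1.2743 bits/symbol


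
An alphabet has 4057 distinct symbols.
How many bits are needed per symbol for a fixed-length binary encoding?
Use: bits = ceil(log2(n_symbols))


log2(4057) = 11.9862
Bracket: 2^11 = 2048 < 4057 <= 2^12 = 4096
So ceil(log2(4057)) = 12

bits = ceil(log2(4057)) = ceil(11.9862) = 12 bits


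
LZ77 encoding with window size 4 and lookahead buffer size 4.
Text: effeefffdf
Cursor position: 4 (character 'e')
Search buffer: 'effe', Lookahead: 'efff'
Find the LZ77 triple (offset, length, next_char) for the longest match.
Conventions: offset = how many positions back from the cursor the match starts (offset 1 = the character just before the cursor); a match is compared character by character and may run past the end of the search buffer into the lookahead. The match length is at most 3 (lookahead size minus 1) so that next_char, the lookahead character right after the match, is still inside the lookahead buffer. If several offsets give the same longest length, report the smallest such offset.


Try each offset into the search buffer:
  offset=1 (pos 3, char 'e'): match length 1
  offset=2 (pos 2, char 'f'): match length 0
  offset=3 (pos 1, char 'f'): match length 0
  offset=4 (pos 0, char 'e'): match length 3
Longest match has length 3 at offset 4.
next_char = character at position 4 + 3 = 7 -> 'f'

Best match: offset=4, length=3 (matching 'eff' starting at position 0)
LZ77 triple: (4, 3, 'f')


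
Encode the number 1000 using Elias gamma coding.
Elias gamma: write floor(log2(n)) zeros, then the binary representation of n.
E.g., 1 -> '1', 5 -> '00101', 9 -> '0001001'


num_bits = floor(log2(1000)) + 1 = 10
leading_zeros = num_bits - 1 = 9
binary(1000) = 1111101000

Elias gamma(1000) = '000000000' + '1111101000' = 0000000001111101000 (19 bits)


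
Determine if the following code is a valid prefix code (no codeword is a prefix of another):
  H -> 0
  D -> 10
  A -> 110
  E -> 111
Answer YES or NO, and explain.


Checking each pair (does one codeword prefix another?):
  H='0' vs D='10': no prefix
  H='0' vs A='110': no prefix
  H='0' vs E='111': no prefix
  D='10' vs H='0': no prefix
  D='10' vs A='110': no prefix
  D='10' vs E='111': no prefix
  A='110' vs H='0': no prefix
  A='110' vs D='10': no prefix
  A='110' vs E='111': no prefix
  E='111' vs H='0': no prefix
  E='111' vs D='10': no prefix
  E='111' vs A='110': no prefix
No violation found over all pairs.

YES -- this is a valid prefix code. No codeword is a prefix of any other codeword.


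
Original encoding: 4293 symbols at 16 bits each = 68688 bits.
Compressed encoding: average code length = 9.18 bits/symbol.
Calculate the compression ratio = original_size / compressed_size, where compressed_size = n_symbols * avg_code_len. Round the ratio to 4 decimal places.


original_size = n_symbols * orig_bits = 4293 * 16 = 68688 bits
compressed_size = n_symbols * avg_code_len = 4293 * 9.18 = 39409.74 bits
ratio = original_size / compressed_size = 68688 / 39409.74 = 1.7429

Compression ratio = 1.7429


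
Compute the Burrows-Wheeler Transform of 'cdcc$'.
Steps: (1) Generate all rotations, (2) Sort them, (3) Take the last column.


Rotations (sorted):
  0: $cdcc -> last char: c
  1: c$cdc -> last char: c
  2: cc$cd -> last char: d
  3: cdcc$ -> last char: $
  4: dcc$c -> last char: c


BWT = ccd$c


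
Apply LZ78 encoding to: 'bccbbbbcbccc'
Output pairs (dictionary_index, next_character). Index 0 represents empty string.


LZ78 encoding steps:
Dictionary: {0: ''}
Step 1: w='' (idx 0), next='b' -> output (0, 'b'), add 'b' as idx 1
Step 2: w='' (idx 0), next='c' -> output (0, 'c'), add 'c' as idx 2
Step 3: w='c' (idx 2), next='b' -> output (2, 'b'), add 'cb' as idx 3
Step 4: w='b' (idx 1), next='b' -> output (1, 'b'), add 'bb' as idx 4
Step 5: w='b' (idx 1), next='c' -> output (1, 'c'), add 'bc' as idx 5
Step 6: w='bc' (idx 5), next='c' -> output (5, 'c'), add 'bcc' as idx 6
Step 7: w='c' (idx 2), end of input -> output (2, '')


Encoded: [(0, 'b'), (0, 'c'), (2, 'b'), (1, 'b'), (1, 'c'), (5, 'c'), (2, '')]


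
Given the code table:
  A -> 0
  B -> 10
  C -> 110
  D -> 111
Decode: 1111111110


Decoding:
111 -> D
111 -> D
111 -> D
0 -> A


Result: DDDA


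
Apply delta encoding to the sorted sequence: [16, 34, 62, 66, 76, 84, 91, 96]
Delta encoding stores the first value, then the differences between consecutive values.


First value: 16
Deltas:
  34 - 16 = 18
  62 - 34 = 28
  66 - 62 = 4
  76 - 66 = 10
  84 - 76 = 8
  91 - 84 = 7
  96 - 91 = 5


Delta encoded: [16, 18, 28, 4, 10, 8, 7, 5]


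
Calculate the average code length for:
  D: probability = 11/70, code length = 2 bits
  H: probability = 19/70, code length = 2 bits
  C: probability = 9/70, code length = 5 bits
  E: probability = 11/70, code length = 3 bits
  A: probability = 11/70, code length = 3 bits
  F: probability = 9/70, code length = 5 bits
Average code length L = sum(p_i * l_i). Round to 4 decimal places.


Weighted contributions p_i * l_i:
  D: (11/70) * 2 = 22/70
  H: (19/70) * 2 = 38/70
  C: (9/70) * 5 = 45/70
  E: (11/70) * 3 = 33/70
  A: (11/70) * 3 = 33/70
  F: (9/70) * 5 = 45/70
Sum = (22 + 38 + 45 + 33 + 33 + 45)/70 = 216/70

L = 216/70 = 3.0857 bits/symbol


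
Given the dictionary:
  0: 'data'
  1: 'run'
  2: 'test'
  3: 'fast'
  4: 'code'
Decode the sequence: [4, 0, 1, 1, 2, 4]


Look up each index in the dictionary:
  4 -> 'code'
  0 -> 'data'
  1 -> 'run'
  1 -> 'run'
  2 -> 'test'
  4 -> 'code'

Decoded: "code data run run test code"


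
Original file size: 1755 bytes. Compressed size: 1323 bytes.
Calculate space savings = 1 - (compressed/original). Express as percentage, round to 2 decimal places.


ratio = compressed/original = 1323/1755 = 0.753846
savings = 1 - ratio = 1 - 0.753846 = 0.246154
as a percentage: 0.246154 * 100 = 24.62%

Space savings = 1 - 1323/1755 = 24.62%


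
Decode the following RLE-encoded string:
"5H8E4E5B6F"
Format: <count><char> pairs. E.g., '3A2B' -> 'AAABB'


Expanding each <count><char> pair:
  5H -> 'HHHHH'
  8E -> 'EEEEEEEE'
  4E -> 'EEEE'
  5B -> 'BBBBB'
  6F -> 'FFFFFF'

Decoded = HHHHHEEEEEEEEEEEEBBBBBFFFFFF


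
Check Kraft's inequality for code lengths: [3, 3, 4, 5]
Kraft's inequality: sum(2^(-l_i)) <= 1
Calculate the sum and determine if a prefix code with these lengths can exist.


Sum = 2^(-3) + 2^(-3) + 2^(-4) + 2^(-5)
    = 0.125 + 0.125 + 0.0625 + 0.03125
    = 11/32 = 0.34375
Since 0.34375 <= 1, Kraft's inequality IS satisfied.
A prefix code with these lengths CAN exist.

Kraft sum = 0.34375. Satisfied.


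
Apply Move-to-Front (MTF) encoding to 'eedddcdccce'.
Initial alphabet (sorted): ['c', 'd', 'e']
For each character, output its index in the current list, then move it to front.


MTF encoding:
'e': index 2 in ['c', 'd', 'e'] -> ['e', 'c', 'd']
'e': index 0 in ['e', 'c', 'd'] -> ['e', 'c', 'd']
'd': index 2 in ['e', 'c', 'd'] -> ['d', 'e', 'c']
'd': index 0 in ['d', 'e', 'c'] -> ['d', 'e', 'c']
'd': index 0 in ['d', 'e', 'c'] -> ['d', 'e', 'c']
'c': index 2 in ['d', 'e', 'c'] -> ['c', 'd', 'e']
'd': index 1 in ['c', 'd', 'e'] -> ['d', 'c', 'e']
'c': index 1 in ['d', 'c', 'e'] -> ['c', 'd', 'e']
'c': index 0 in ['c', 'd', 'e'] -> ['c', 'd', 'e']
'c': index 0 in ['c', 'd', 'e'] -> ['c', 'd', 'e']
'e': index 2 in ['c', 'd', 'e'] -> ['e', 'c', 'd']


Output: [2, 0, 2, 0, 0, 2, 1, 1, 0, 0, 2]


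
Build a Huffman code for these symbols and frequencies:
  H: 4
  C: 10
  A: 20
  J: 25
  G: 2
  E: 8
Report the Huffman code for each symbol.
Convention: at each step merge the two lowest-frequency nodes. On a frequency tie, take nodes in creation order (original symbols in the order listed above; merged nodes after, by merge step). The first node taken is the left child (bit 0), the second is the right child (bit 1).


Huffman tree construction:
Step 1: Merge G(2) + H(4) = 6
Step 2: Merge (G+H)(6) + E(8) = 14
Step 3: Merge C(10) + ((G+H)+E)(14) = 24
Step 4: Merge A(20) + (C+((G+H)+E))(24) = 44
Step 5: Merge J(25) + (A+(C+((G+H)+E)))(44) = 69
Read each symbol's code off the tree from the root (left child = 0, right child = 1).

Codes:
  H: 11101 (length 5)
  C: 110 (length 3)
  A: 10 (length 2)
  J: 0 (length 1)
  G: 11100 (length 5)
  E: 1111 (length 4)
Average code length: 157/69 = 2.2754 bits/symbol


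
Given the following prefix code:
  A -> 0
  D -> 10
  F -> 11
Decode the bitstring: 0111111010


Decoding step by step:
Bits 0 -> A
Bits 11 -> F
Bits 11 -> F
Bits 11 -> F
Bits 0 -> A
Bits 10 -> D


Decoded message: AFFFAD


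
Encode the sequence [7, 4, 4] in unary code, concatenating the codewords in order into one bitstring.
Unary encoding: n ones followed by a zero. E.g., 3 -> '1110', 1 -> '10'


Encode each number as n ones followed by a terminating 0:
  7 -> 11111110 (8 bits)
  4 -> 11110 (5 bits)
  4 -> 11110 (5 bits)
Total length = 8 + 5 + 5 = 18 bits.

Unary([7, 4, 4]) = 111111101111011110 (18 bits)


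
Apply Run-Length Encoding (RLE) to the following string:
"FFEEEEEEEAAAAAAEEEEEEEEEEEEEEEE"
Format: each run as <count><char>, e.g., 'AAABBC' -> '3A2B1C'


Scanning runs left to right:
  i=0: run of 'F' x 2 -> '2F'
  i=2: run of 'E' x 7 -> '7E'
  i=9: run of 'A' x 6 -> '6A'
  i=15: run of 'E' x 16 -> '16E'

RLE = 2F7E6A16E


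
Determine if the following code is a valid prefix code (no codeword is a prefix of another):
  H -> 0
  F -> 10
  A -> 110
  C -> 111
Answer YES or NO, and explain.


Checking each pair (does one codeword prefix another?):
  H='0' vs F='10': no prefix
  H='0' vs A='110': no prefix
  H='0' vs C='111': no prefix
  F='10' vs H='0': no prefix
  F='10' vs A='110': no prefix
  F='10' vs C='111': no prefix
  A='110' vs H='0': no prefix
  A='110' vs F='10': no prefix
  A='110' vs C='111': no prefix
  C='111' vs H='0': no prefix
  C='111' vs F='10': no prefix
  C='111' vs A='110': no prefix
No violation found over all pairs.

YES -- this is a valid prefix code. No codeword is a prefix of any other codeword.


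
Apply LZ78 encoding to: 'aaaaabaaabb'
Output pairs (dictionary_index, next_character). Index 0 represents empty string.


LZ78 encoding steps:
Dictionary: {0: ''}
Step 1: w='' (idx 0), next='a' -> output (0, 'a'), add 'a' as idx 1
Step 2: w='a' (idx 1), next='a' -> output (1, 'a'), add 'aa' as idx 2
Step 3: w='aa' (idx 2), next='b' -> output (2, 'b'), add 'aab' as idx 3
Step 4: w='aa' (idx 2), next='a' -> output (2, 'a'), add 'aaa' as idx 4
Step 5: w='' (idx 0), next='b' -> output (0, 'b'), add 'b' as idx 5
Step 6: w='b' (idx 5), end of input -> output (5, '')


Encoded: [(0, 'a'), (1, 'a'), (2, 'b'), (2, 'a'), (0, 'b'), (5, '')]


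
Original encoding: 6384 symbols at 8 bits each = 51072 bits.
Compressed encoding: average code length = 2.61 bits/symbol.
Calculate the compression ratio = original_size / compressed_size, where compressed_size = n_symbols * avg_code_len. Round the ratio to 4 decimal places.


original_size = n_symbols * orig_bits = 6384 * 8 = 51072 bits
compressed_size = n_symbols * avg_code_len = 6384 * 2.61 = 16662.24 bits
ratio = original_size / compressed_size = 51072 / 16662.24 = 3.0651

Compression ratio = 3.0651


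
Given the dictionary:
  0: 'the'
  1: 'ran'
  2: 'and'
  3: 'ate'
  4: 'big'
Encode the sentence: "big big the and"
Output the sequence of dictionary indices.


Look up each word in the dictionary:
  'big' -> 4
  'big' -> 4
  'the' -> 0
  'and' -> 2

Encoded: [4, 4, 0, 2]


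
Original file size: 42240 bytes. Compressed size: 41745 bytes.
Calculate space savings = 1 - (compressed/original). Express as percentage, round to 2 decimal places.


ratio = compressed/original = 41745/42240 = 0.988281
savings = 1 - ratio = 1 - 0.988281 = 0.011719
as a percentage: 0.011719 * 100 = 1.17%

Space savings = 1 - 41745/42240 = 1.17%


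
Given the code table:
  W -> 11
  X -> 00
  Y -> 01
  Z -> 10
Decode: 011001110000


Decoding:
01 -> Y
10 -> Z
01 -> Y
11 -> W
00 -> X
00 -> X


Result: YZYWXX


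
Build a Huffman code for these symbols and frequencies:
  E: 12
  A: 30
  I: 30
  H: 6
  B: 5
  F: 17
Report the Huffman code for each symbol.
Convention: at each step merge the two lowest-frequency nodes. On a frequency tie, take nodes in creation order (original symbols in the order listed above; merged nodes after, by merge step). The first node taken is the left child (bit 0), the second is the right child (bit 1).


Huffman tree construction:
Step 1: Merge B(5) + H(6) = 11
Step 2: Merge (B+H)(11) + E(12) = 23
Step 3: Merge F(17) + ((B+H)+E)(23) = 40
Step 4: Merge A(30) + I(30) = 60
Step 5: Merge (F+((B+H)+E))(40) + (A+I)(60) = 100
Read each symbol's code off the tree from the root (left child = 0, right child = 1).

Codes:
  E: 011 (length 3)
  A: 10 (length 2)
  I: 11 (length 2)
  H: 0101 (length 4)
  B: 0100 (length 4)
  F: 00 (length 2)
Average code length: 234/100 = 2.3400 bits/symbol


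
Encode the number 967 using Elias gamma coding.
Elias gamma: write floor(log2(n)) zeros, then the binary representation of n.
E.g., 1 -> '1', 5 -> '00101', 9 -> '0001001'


num_bits = floor(log2(967)) + 1 = 10
leading_zeros = num_bits - 1 = 9
binary(967) = 1111000111

Elias gamma(967) = '000000000' + '1111000111' = 0000000001111000111 (19 bits)


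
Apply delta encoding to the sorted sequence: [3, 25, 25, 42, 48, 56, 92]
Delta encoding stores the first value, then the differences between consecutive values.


First value: 3
Deltas:
  25 - 3 = 22
  25 - 25 = 0
  42 - 25 = 17
  48 - 42 = 6
  56 - 48 = 8
  92 - 56 = 36


Delta encoded: [3, 22, 0, 17, 6, 8, 36]


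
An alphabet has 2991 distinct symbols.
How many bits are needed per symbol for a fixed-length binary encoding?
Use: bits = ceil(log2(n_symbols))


log2(2991) = 11.5464
Bracket: 2^11 = 2048 < 2991 <= 2^12 = 4096
So ceil(log2(2991)) = 12

bits = ceil(log2(2991)) = ceil(11.5464) = 12 bits


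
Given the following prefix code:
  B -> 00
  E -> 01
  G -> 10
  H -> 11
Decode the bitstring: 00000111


Decoding step by step:
Bits 00 -> B
Bits 00 -> B
Bits 01 -> E
Bits 11 -> H


Decoded message: BBEH


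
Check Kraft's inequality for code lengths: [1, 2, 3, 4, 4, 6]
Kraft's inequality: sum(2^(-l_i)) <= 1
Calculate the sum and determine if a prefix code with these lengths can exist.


Sum = 2^(-1) + 2^(-2) + 2^(-3) + 2^(-4) + 2^(-4) + 2^(-6)
    = 0.5 + 0.25 + 0.125 + 0.0625 + 0.0625 + 0.015625
    = 65/64 = 1.015625
Since 1.015625 > 1, Kraft's inequality is NOT satisfied.
A prefix code with these lengths CANNOT exist.

Kraft sum = 1.015625. Not satisfied.


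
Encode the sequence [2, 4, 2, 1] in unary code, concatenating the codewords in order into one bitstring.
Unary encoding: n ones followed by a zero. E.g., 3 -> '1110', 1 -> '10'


Encode each number as n ones followed by a terminating 0:
  2 -> 110 (3 bits)
  4 -> 11110 (5 bits)
  2 -> 110 (3 bits)
  1 -> 10 (2 bits)
Total length = 3 + 5 + 3 + 2 = 13 bits.

Unary([2, 4, 2, 1]) = 1101111011010 (13 bits)


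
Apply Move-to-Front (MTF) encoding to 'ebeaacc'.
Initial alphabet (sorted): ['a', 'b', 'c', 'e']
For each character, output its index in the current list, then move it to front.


MTF encoding:
'e': index 3 in ['a', 'b', 'c', 'e'] -> ['e', 'a', 'b', 'c']
'b': index 2 in ['e', 'a', 'b', 'c'] -> ['b', 'e', 'a', 'c']
'e': index 1 in ['b', 'e', 'a', 'c'] -> ['e', 'b', 'a', 'c']
'a': index 2 in ['e', 'b', 'a', 'c'] -> ['a', 'e', 'b', 'c']
'a': index 0 in ['a', 'e', 'b', 'c'] -> ['a', 'e', 'b', 'c']
'c': index 3 in ['a', 'e', 'b', 'c'] -> ['c', 'a', 'e', 'b']
'c': index 0 in ['c', 'a', 'e', 'b'] -> ['c', 'a', 'e', 'b']


Output: [3, 2, 1, 2, 0, 3, 0]


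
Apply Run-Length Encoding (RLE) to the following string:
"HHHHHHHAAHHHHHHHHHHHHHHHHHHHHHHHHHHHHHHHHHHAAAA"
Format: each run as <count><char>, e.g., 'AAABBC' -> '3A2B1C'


Scanning runs left to right:
  i=0: run of 'H' x 7 -> '7H'
  i=7: run of 'A' x 2 -> '2A'
  i=9: run of 'H' x 34 -> '34H'
  i=43: run of 'A' x 4 -> '4A'

RLE = 7H2A34H4A


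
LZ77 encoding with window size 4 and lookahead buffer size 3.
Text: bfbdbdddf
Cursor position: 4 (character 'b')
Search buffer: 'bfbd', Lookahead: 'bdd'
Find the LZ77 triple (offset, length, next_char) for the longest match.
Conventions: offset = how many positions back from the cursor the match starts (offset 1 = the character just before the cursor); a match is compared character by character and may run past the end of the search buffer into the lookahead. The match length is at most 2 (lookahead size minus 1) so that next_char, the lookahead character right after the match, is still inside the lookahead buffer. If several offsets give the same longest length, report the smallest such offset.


Try each offset into the search buffer:
  offset=1 (pos 3, char 'd'): match length 0
  offset=2 (pos 2, char 'b'): match length 2
  offset=3 (pos 1, char 'f'): match length 0
  offset=4 (pos 0, char 'b'): match length 1
Longest match has length 2 at offset 2.
next_char = character at position 4 + 2 = 6 -> 'd'

Best match: offset=2, length=2 (matching 'bd' starting at position 2)
LZ77 triple: (2, 2, 'd')


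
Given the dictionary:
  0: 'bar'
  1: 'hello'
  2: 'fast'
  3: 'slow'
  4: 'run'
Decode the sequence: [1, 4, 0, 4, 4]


Look up each index in the dictionary:
  1 -> 'hello'
  4 -> 'run'
  0 -> 'bar'
  4 -> 'run'
  4 -> 'run'

Decoded: "hello run bar run run"


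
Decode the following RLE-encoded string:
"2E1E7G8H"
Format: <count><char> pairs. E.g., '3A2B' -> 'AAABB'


Expanding each <count><char> pair:
  2E -> 'EE'
  1E -> 'E'
  7G -> 'GGGGGGG'
  8H -> 'HHHHHHHH'

Decoded = EEEGGGGGGGHHHHHHHH


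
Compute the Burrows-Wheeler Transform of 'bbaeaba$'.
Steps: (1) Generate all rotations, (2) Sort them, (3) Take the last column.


Rotations (sorted):
  0: $bbaeaba -> last char: a
  1: a$bbaeab -> last char: b
  2: aba$bbae -> last char: e
  3: aeaba$bb -> last char: b
  4: ba$bbaea -> last char: a
  5: baeaba$b -> last char: b
  6: bbaeaba$ -> last char: $
  7: eaba$bba -> last char: a


BWT = abebab$a


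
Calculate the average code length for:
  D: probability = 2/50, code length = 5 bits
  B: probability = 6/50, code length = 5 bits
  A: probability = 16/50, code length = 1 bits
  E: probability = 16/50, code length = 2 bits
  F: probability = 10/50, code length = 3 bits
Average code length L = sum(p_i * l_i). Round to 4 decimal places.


Weighted contributions p_i * l_i:
  D: (2/50) * 5 = 10/50
  B: (6/50) * 5 = 30/50
  A: (16/50) * 1 = 16/50
  E: (16/50) * 2 = 32/50
  F: (10/50) * 3 = 30/50
Sum = (10 + 30 + 16 + 32 + 30)/50 = 118/50

L = 118/50 = 2.3600 bits/symbol


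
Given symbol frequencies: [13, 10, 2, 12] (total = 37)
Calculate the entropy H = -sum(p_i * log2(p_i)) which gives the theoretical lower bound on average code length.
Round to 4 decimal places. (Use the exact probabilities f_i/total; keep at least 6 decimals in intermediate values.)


Per-symbol terms -p_i * log2(p_i) with p_i = f_i/37:
  p = 13/37 = 0.351351: log2(p) = -1.509014, -p*log2(p) = 0.530194
  p = 10/37 = 0.270270: log2(p) = -1.887525, -p*log2(p) = 0.510142
  p = 2/37 = 0.054054: log2(p) = -4.209453, -p*log2(p) = 0.227538
  p = 12/37 = 0.324324: log2(p) = -1.624491, -p*log2(p) = 0.526862
H = 0.530194 + 0.510142 + 0.227538 + 0.526862 = 1.794736

H = 1.7947 bits/symbol


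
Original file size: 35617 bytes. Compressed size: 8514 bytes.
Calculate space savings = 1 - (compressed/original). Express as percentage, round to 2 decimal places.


ratio = compressed/original = 8514/35617 = 0.239043
savings = 1 - ratio = 1 - 0.239043 = 0.760957
as a percentage: 0.760957 * 100 = 76.1%

Space savings = 1 - 8514/35617 = 76.1%


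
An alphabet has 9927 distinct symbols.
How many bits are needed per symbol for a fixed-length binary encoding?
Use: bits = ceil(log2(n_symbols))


log2(9927) = 13.2771
Bracket: 2^13 = 8192 < 9927 <= 2^14 = 16384
So ceil(log2(9927)) = 14

bits = ceil(log2(9927)) = ceil(13.2771) = 14 bits


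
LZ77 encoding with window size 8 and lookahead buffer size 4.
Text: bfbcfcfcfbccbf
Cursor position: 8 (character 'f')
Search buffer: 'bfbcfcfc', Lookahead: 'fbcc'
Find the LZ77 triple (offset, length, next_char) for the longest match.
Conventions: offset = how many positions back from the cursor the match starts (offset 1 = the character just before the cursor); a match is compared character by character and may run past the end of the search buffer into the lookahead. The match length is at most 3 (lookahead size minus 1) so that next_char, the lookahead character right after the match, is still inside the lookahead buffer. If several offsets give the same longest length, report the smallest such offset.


Try each offset into the search buffer:
  offset=1 (pos 7, char 'c'): match length 0
  offset=2 (pos 6, char 'f'): match length 1
  offset=3 (pos 5, char 'c'): match length 0
  offset=4 (pos 4, char 'f'): match length 1
  offset=5 (pos 3, char 'c'): match length 0
  offset=6 (pos 2, char 'b'): match length 0
  offset=7 (pos 1, char 'f'): match length 3
  offset=8 (pos 0, char 'b'): match length 0
Longest match has length 3 at offset 7.
next_char = character at position 8 + 3 = 11 -> 'c'

Best match: offset=7, length=3 (matching 'fbc' starting at position 1)
LZ77 triple: (7, 3, 'c')


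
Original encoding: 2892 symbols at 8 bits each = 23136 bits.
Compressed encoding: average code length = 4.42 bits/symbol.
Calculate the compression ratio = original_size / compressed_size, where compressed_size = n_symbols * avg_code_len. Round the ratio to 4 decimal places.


original_size = n_symbols * orig_bits = 2892 * 8 = 23136 bits
compressed_size = n_symbols * avg_code_len = 2892 * 4.42 = 12782.64 bits
ratio = original_size / compressed_size = 23136 / 12782.64 = 1.81

Compression ratio = 1.81


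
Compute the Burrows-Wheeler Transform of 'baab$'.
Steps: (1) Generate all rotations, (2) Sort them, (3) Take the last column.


Rotations (sorted):
  0: $baab -> last char: b
  1: aab$b -> last char: b
  2: ab$ba -> last char: a
  3: b$baa -> last char: a
  4: baab$ -> last char: $


BWT = bbaa$


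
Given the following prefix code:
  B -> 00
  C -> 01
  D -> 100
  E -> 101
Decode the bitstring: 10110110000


Decoding step by step:
Bits 101 -> E
Bits 101 -> E
Bits 100 -> D
Bits 00 -> B


Decoded message: EEDB


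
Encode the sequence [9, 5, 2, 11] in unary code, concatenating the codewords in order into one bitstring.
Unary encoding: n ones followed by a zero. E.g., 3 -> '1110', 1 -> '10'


Encode each number as n ones followed by a terminating 0:
  9 -> 1111111110 (10 bits)
  5 -> 111110 (6 bits)
  2 -> 110 (3 bits)
  11 -> 111111111110 (12 bits)
Total length = 10 + 6 + 3 + 12 = 31 bits.

Unary([9, 5, 2, 11]) = 1111111110111110110111111111110 (31 bits)


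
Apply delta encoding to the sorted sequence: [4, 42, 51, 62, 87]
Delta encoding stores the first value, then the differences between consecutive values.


First value: 4
Deltas:
  42 - 4 = 38
  51 - 42 = 9
  62 - 51 = 11
  87 - 62 = 25


Delta encoded: [4, 38, 9, 11, 25]


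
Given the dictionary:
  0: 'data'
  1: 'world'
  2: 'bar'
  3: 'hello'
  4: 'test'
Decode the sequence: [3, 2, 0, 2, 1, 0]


Look up each index in the dictionary:
  3 -> 'hello'
  2 -> 'bar'
  0 -> 'data'
  2 -> 'bar'
  1 -> 'world'
  0 -> 'data'

Decoded: "hello bar data bar world data"


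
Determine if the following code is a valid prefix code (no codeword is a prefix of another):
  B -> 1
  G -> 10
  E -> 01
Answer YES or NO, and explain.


Checking each pair (does one codeword prefix another?):
  B='1' vs G='10': prefix -- VIOLATION

NO -- this is NOT a valid prefix code. B (1) is a prefix of G (10).


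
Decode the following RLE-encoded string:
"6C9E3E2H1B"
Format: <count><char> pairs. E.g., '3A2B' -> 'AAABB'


Expanding each <count><char> pair:
  6C -> 'CCCCCC'
  9E -> 'EEEEEEEEE'
  3E -> 'EEE'
  2H -> 'HH'
  1B -> 'B'

Decoded = CCCCCCEEEEEEEEEEEEHHB


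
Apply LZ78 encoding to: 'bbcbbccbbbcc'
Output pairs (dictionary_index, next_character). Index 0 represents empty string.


LZ78 encoding steps:
Dictionary: {0: ''}
Step 1: w='' (idx 0), next='b' -> output (0, 'b'), add 'b' as idx 1
Step 2: w='b' (idx 1), next='c' -> output (1, 'c'), add 'bc' as idx 2
Step 3: w='b' (idx 1), next='b' -> output (1, 'b'), add 'bb' as idx 3
Step 4: w='' (idx 0), next='c' -> output (0, 'c'), add 'c' as idx 4
Step 5: w='c' (idx 4), next='b' -> output (4, 'b'), add 'cb' as idx 5
Step 6: w='bb' (idx 3), next='c' -> output (3, 'c'), add 'bbc' as idx 6
Step 7: w='c' (idx 4), end of input -> output (4, '')


Encoded: [(0, 'b'), (1, 'c'), (1, 'b'), (0, 'c'), (4, 'b'), (3, 'c'), (4, '')]


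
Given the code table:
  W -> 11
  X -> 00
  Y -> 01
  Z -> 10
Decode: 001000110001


Decoding:
00 -> X
10 -> Z
00 -> X
11 -> W
00 -> X
01 -> Y


Result: XZXWXY


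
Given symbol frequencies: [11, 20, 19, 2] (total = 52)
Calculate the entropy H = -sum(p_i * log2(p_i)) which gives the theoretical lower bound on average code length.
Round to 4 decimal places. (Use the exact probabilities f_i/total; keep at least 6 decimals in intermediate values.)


Per-symbol terms -p_i * log2(p_i) with p_i = f_i/52:
  p = 11/52 = 0.211538: log2(p) = -2.241008, -p*log2(p) = 0.474059
  p = 20/52 = 0.384615: log2(p) = -1.378512, -p*log2(p) = 0.530197
  p = 19/52 = 0.365385: log2(p) = -1.452512, -p*log2(p) = 0.530726
  p = 2/52 = 0.038462: log2(p) = -4.700440, -p*log2(p) = 0.180786
H = 0.474059 + 0.530197 + 0.530726 + 0.180786 = 1.715768

H = 1.7158 bits/symbol


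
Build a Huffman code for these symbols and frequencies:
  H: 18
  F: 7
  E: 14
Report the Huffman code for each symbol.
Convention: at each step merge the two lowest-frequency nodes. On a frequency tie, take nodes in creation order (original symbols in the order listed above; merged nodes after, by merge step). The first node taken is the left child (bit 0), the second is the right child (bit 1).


Huffman tree construction:
Step 1: Merge F(7) + E(14) = 21
Step 2: Merge H(18) + (F+E)(21) = 39
Read each symbol's code off the tree from the root (left child = 0, right child = 1).

Codes:
  H: 0 (length 1)
  F: 10 (length 2)
  E: 11 (length 2)
Average code length: 60/39 = 1.5385 bits/symbol


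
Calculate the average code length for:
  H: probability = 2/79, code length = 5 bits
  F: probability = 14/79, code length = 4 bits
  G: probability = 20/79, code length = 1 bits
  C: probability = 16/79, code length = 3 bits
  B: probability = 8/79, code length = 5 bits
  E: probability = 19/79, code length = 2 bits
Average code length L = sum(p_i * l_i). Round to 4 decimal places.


Weighted contributions p_i * l_i:
  H: (2/79) * 5 = 10/79
  F: (14/79) * 4 = 56/79
  G: (20/79) * 1 = 20/79
  C: (16/79) * 3 = 48/79
  B: (8/79) * 5 = 40/79
  E: (19/79) * 2 = 38/79
Sum = (10 + 56 + 20 + 48 + 40 + 38)/79 = 212/79

L = 212/79 = 2.6835 bits/symbol


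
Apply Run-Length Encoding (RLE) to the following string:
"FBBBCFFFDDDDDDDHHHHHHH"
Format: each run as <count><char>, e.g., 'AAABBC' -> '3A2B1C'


Scanning runs left to right:
  i=0: run of 'F' x 1 -> '1F'
  i=1: run of 'B' x 3 -> '3B'
  i=4: run of 'C' x 1 -> '1C'
  i=5: run of 'F' x 3 -> '3F'
  i=8: run of 'D' x 7 -> '7D'
  i=15: run of 'H' x 7 -> '7H'

RLE = 1F3B1C3F7D7H


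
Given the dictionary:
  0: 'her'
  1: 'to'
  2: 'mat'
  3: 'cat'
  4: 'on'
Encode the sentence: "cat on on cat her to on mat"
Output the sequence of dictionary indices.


Look up each word in the dictionary:
  'cat' -> 3
  'on' -> 4
  'on' -> 4
  'cat' -> 3
  'her' -> 0
  'to' -> 1
  'on' -> 4
  'mat' -> 2

Encoded: [3, 4, 4, 3, 0, 1, 4, 2]


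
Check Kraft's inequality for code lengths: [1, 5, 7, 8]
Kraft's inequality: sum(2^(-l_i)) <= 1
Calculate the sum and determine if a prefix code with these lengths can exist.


Sum = 2^(-1) + 2^(-5) + 2^(-7) + 2^(-8)
    = 0.5 + 0.03125 + 0.0078125 + 0.00390625
    = 139/256 = 0.54296875
Since 0.54296875 <= 1, Kraft's inequality IS satisfied.
A prefix code with these lengths CAN exist.

Kraft sum = 0.54296875. Satisfied.


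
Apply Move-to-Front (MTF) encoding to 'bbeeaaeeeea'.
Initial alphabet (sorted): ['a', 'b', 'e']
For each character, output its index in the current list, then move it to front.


MTF encoding:
'b': index 1 in ['a', 'b', 'e'] -> ['b', 'a', 'e']
'b': index 0 in ['b', 'a', 'e'] -> ['b', 'a', 'e']
'e': index 2 in ['b', 'a', 'e'] -> ['e', 'b', 'a']
'e': index 0 in ['e', 'b', 'a'] -> ['e', 'b', 'a']
'a': index 2 in ['e', 'b', 'a'] -> ['a', 'e', 'b']
'a': index 0 in ['a', 'e', 'b'] -> ['a', 'e', 'b']
'e': index 1 in ['a', 'e', 'b'] -> ['e', 'a', 'b']
'e': index 0 in ['e', 'a', 'b'] -> ['e', 'a', 'b']
'e': index 0 in ['e', 'a', 'b'] -> ['e', 'a', 'b']
'e': index 0 in ['e', 'a', 'b'] -> ['e', 'a', 'b']
'a': index 1 in ['e', 'a', 'b'] -> ['a', 'e', 'b']


Output: [1, 0, 2, 0, 2, 0, 1, 0, 0, 0, 1]


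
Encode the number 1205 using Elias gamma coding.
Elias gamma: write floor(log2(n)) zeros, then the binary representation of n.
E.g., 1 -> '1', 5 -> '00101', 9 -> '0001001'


num_bits = floor(log2(1205)) + 1 = 11
leading_zeros = num_bits - 1 = 10
binary(1205) = 10010110101

Elias gamma(1205) = '0000000000' + '10010110101' = 000000000010010110101 (21 bits)


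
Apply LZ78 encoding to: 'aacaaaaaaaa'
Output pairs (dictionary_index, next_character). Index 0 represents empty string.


LZ78 encoding steps:
Dictionary: {0: ''}
Step 1: w='' (idx 0), next='a' -> output (0, 'a'), add 'a' as idx 1
Step 2: w='a' (idx 1), next='c' -> output (1, 'c'), add 'ac' as idx 2
Step 3: w='a' (idx 1), next='a' -> output (1, 'a'), add 'aa' as idx 3
Step 4: w='aa' (idx 3), next='a' -> output (3, 'a'), add 'aaa' as idx 4
Step 5: w='aaa' (idx 4), end of input -> output (4, '')


Encoded: [(0, 'a'), (1, 'c'), (1, 'a'), (3, 'a'), (4, '')]


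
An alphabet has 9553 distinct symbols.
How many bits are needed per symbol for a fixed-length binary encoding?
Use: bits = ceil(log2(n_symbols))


log2(9553) = 13.2217
Bracket: 2^13 = 8192 < 9553 <= 2^14 = 16384
So ceil(log2(9553)) = 14

bits = ceil(log2(9553)) = ceil(13.2217) = 14 bits
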